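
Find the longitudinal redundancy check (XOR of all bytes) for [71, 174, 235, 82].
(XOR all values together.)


XOR chain: 71 ^ 174 ^ 235 ^ 82 = 80

80


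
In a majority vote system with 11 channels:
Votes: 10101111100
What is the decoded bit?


Ones: 7 out of 11
Threshold: 6

1 (7/11 voted 1)


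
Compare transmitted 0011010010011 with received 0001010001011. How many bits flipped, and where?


XOR: 0010000011000

3 error(s) at position(s): 2, 8, 9


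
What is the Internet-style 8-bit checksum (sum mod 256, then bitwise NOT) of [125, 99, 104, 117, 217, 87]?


Sum = 749 mod 256 = 237
Complement = 18

18


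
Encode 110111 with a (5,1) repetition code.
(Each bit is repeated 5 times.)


Each bit -> 5 copies

111111111100000111111111111111


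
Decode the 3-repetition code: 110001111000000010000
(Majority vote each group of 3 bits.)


Groups: 110, 001, 111, 000, 000, 010, 000
Majority votes: 1010000

1010000


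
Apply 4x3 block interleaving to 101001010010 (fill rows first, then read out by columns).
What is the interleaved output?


Matrix:
  101
  001
  010
  010
Read columns: 100000111100

100000111100


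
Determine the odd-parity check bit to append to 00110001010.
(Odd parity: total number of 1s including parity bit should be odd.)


Number of 1s in data: 4
Parity bit: 1

1


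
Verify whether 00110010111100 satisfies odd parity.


Number of 1s: 7

Yes, parity is correct (7 ones)


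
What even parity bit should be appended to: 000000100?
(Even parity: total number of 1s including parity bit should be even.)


Number of 1s in data: 1
Parity bit: 1

1


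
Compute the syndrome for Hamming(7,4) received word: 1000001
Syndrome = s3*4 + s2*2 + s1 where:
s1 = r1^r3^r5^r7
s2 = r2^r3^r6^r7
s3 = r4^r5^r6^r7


s1=0, s2=1, s3=1

Syndrome = 6 (error at position 6)


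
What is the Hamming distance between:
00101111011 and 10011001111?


XOR: 10110110100
Count of 1s: 6

6


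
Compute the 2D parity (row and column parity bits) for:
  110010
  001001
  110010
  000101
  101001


Row parities: 10101
Column parities: 100101

Row P: 10101, Col P: 100101, Corner: 1


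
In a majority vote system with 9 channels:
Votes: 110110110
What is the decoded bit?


Ones: 6 out of 9
Threshold: 5

1 (6/9 voted 1)


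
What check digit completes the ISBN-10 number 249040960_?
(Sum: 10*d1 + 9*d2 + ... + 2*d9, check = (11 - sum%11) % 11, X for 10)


Weighted sum: 206
206 mod 11 = 8

Check digit: 3


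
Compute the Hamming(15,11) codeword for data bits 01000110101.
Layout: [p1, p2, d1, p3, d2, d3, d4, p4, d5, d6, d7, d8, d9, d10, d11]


Parity bits: p1=0, p2=1, p3=1, p4=0

010110000110101


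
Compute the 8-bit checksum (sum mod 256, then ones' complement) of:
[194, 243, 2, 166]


Sum = 605 mod 256 = 93
Complement = 162

162


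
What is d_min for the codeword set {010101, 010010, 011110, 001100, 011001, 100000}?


Comparing all pairs, minimum distance: 2
Can detect 1 errors, correct 0 errors

2


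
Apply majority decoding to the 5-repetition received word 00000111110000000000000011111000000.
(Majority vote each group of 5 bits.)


Groups: 00000, 11111, 00000, 00000, 00001, 11110, 00000
Majority votes: 0100010

0100010


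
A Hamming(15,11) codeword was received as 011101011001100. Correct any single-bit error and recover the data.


Syndrome = 3: error at position 3

Data: 00101001100 (corrected bit 3)


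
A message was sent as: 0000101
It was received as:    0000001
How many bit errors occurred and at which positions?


XOR: 0000100

1 error(s) at position(s): 4


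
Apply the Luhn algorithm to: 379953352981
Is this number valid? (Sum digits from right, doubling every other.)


Luhn sum = 67
67 mod 10 = 7

Invalid (Luhn sum mod 10 = 7)


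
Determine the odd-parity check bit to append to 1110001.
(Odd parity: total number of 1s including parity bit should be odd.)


Number of 1s in data: 4
Parity bit: 1

1


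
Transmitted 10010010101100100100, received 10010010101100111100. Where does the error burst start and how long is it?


XOR: 00000000000000011000

Burst at position 15, length 2


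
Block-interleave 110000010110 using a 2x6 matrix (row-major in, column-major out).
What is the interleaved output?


Matrix:
  110000
  010110
Read columns: 101100010100

101100010100


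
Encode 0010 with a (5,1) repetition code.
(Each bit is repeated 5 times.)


Each bit -> 5 copies

00000000001111100000


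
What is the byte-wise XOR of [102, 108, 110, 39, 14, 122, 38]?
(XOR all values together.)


XOR chain: 102 ^ 108 ^ 110 ^ 39 ^ 14 ^ 122 ^ 38 = 17

17


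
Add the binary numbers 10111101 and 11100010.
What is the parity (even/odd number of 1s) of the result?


10111101 = 189
11100010 = 226
Sum = 415 = 110011111
1s count = 7

odd parity (7 ones in 110011111)


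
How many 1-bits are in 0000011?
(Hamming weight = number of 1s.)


Counting 1s in 0000011

2


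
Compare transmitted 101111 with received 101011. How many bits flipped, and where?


XOR: 000100

1 error(s) at position(s): 3


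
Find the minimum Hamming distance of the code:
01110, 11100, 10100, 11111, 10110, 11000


Comparing all pairs, minimum distance: 1
Can detect 0 errors, correct 0 errors

1


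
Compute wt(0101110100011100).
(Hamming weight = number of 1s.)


Counting 1s in 0101110100011100

8


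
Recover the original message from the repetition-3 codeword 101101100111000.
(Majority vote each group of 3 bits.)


Groups: 101, 101, 100, 111, 000
Majority votes: 11010

11010


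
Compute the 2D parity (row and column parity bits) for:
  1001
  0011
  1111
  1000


Row parities: 0001
Column parities: 1101

Row P: 0001, Col P: 1101, Corner: 1


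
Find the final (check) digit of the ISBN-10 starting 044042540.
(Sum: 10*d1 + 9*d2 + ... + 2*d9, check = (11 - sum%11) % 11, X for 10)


Weighted sum: 134
134 mod 11 = 2

Check digit: 9


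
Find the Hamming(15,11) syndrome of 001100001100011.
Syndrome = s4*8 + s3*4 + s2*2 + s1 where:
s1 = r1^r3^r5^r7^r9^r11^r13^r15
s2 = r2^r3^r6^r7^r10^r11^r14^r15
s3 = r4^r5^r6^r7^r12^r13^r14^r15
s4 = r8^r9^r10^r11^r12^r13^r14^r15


s1=1, s2=0, s3=1, s4=0

Syndrome = 5 (error at position 5)


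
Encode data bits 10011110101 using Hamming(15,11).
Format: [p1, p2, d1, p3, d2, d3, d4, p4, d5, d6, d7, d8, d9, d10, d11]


Parity bits: p1=0, p2=1, p3=1, p4=1

011100111110101


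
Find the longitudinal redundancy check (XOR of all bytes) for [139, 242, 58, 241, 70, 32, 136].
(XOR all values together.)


XOR chain: 139 ^ 242 ^ 58 ^ 241 ^ 70 ^ 32 ^ 136 = 92

92


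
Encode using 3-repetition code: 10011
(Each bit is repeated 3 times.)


Each bit -> 3 copies

111000000111111


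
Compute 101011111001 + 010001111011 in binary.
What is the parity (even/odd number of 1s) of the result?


101011111001 = 2809
010001111011 = 1147
Sum = 3956 = 111101110100
1s count = 8

even parity (8 ones in 111101110100)


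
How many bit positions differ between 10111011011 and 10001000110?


XOR: 00110011101
Count of 1s: 6

6


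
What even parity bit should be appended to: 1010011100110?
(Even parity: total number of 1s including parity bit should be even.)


Number of 1s in data: 7
Parity bit: 1

1


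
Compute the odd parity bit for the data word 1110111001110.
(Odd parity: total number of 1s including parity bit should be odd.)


Number of 1s in data: 9
Parity bit: 0

0


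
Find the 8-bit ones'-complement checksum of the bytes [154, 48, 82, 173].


Sum = 457 mod 256 = 201
Complement = 54

54


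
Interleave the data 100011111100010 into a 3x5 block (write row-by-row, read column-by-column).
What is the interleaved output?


Matrix:
  10001
  11111
  00010
Read columns: 110010010011110

110010010011110


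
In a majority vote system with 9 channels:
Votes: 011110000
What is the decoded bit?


Ones: 4 out of 9
Threshold: 5

0 (4/9 voted 1)


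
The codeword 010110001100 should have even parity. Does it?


Number of 1s: 5

No, parity error (5 ones)


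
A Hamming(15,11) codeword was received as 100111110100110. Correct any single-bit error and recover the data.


Syndrome = 0: no error detected

Data: 01110100110 (no errors)


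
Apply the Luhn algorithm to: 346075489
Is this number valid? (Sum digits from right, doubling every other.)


Luhn sum = 45
45 mod 10 = 5

Invalid (Luhn sum mod 10 = 5)


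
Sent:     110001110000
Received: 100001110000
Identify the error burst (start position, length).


XOR: 010000000000

Burst at position 1, length 1


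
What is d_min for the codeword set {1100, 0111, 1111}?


Comparing all pairs, minimum distance: 1
Can detect 0 errors, correct 0 errors

1


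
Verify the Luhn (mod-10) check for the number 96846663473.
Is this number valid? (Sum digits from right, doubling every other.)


Luhn sum = 61
61 mod 10 = 1

Invalid (Luhn sum mod 10 = 1)


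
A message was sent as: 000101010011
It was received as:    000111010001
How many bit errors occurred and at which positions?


XOR: 000010000010

2 error(s) at position(s): 4, 10


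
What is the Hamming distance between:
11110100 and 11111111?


XOR: 00001011
Count of 1s: 3

3


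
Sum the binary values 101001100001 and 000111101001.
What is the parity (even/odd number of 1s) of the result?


101001100001 = 2657
000111101001 = 489
Sum = 3146 = 110001001010
1s count = 5

odd parity (5 ones in 110001001010)


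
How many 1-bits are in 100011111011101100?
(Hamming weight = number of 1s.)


Counting 1s in 100011111011101100

11


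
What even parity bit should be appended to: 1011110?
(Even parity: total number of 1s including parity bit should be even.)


Number of 1s in data: 5
Parity bit: 1

1


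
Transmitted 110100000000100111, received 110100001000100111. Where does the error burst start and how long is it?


XOR: 000000001000000000

Burst at position 8, length 1


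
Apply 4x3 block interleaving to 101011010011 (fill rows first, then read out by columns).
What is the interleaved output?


Matrix:
  101
  011
  010
  011
Read columns: 100001111101

100001111101


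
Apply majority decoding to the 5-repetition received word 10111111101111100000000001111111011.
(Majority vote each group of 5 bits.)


Groups: 10111, 11110, 11111, 00000, 00000, 11111, 11011
Majority votes: 1110011

1110011


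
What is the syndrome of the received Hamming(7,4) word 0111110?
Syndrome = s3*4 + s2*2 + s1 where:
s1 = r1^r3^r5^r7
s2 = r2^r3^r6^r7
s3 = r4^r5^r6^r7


s1=0, s2=1, s3=1

Syndrome = 6 (error at position 6)


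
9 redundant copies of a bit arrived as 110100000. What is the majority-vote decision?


Ones: 3 out of 9
Threshold: 5

0 (3/9 voted 1)


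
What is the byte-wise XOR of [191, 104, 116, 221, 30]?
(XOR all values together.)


XOR chain: 191 ^ 104 ^ 116 ^ 221 ^ 30 = 96

96


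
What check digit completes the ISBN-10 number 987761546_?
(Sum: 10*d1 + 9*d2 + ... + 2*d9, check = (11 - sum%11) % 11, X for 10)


Weighted sum: 352
352 mod 11 = 0

Check digit: 0


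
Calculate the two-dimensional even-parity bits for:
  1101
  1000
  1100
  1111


Row parities: 1100
Column parities: 0110

Row P: 1100, Col P: 0110, Corner: 0


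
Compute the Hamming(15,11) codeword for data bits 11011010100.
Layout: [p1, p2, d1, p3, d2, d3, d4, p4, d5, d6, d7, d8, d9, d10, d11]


Parity bits: p1=0, p2=1, p3=1, p4=1

011110111010100


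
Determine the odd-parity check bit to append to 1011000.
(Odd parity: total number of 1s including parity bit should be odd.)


Number of 1s in data: 3
Parity bit: 0

0


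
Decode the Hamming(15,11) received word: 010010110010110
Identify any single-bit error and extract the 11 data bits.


Syndrome = 0: no error detected

Data: 01010010110 (no errors)


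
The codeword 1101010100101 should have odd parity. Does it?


Number of 1s: 7

Yes, parity is correct (7 ones)


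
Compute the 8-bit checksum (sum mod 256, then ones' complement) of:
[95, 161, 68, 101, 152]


Sum = 577 mod 256 = 65
Complement = 190

190


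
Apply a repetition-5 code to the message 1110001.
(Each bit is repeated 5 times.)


Each bit -> 5 copies

11111111111111100000000000000011111


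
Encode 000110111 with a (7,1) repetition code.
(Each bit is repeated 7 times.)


Each bit -> 7 copies

000000000000000000000111111111111110000000111111111111111111111


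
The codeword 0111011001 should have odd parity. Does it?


Number of 1s: 6

No, parity error (6 ones)


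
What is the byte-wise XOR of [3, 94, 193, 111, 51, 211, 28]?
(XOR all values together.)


XOR chain: 3 ^ 94 ^ 193 ^ 111 ^ 51 ^ 211 ^ 28 = 15

15


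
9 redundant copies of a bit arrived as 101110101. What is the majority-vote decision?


Ones: 6 out of 9
Threshold: 5

1 (6/9 voted 1)


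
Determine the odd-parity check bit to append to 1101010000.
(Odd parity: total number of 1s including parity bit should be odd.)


Number of 1s in data: 4
Parity bit: 1

1


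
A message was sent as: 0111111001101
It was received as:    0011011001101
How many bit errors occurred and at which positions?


XOR: 0100100000000

2 error(s) at position(s): 1, 4


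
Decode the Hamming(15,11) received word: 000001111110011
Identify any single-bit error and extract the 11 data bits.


Syndrome = 0: no error detected

Data: 00111110011 (no errors)


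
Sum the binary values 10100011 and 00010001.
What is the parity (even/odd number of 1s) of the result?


10100011 = 163
00010001 = 17
Sum = 180 = 10110100
1s count = 4

even parity (4 ones in 10110100)


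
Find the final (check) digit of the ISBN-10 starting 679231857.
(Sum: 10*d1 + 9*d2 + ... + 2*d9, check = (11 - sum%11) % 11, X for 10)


Weighted sum: 293
293 mod 11 = 7

Check digit: 4


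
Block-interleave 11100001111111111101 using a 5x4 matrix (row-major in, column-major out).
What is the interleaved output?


Matrix:
  1110
  0001
  1111
  1111
  1101
Read columns: 10111101111011001111

10111101111011001111


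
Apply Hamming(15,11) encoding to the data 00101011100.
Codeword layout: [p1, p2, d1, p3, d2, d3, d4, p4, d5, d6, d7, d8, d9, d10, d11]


Parity bits: p1=1, p2=0, p3=1, p4=0

100101001011100


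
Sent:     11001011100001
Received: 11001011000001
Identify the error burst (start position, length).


XOR: 00000000100000

Burst at position 8, length 1


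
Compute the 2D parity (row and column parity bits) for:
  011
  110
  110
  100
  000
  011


Row parities: 000100
Column parities: 100

Row P: 000100, Col P: 100, Corner: 1


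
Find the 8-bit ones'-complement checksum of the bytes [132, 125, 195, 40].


Sum = 492 mod 256 = 236
Complement = 19

19


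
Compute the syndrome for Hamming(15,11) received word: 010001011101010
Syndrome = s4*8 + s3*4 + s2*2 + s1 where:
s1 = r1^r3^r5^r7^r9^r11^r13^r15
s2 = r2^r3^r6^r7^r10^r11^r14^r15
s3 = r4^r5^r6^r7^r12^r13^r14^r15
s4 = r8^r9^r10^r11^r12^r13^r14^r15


s1=1, s2=0, s3=1, s4=1

Syndrome = 13 (error at position 13)


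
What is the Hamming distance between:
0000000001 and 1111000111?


XOR: 1111000110
Count of 1s: 6

6


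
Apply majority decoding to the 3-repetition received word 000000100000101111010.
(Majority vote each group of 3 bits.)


Groups: 000, 000, 100, 000, 101, 111, 010
Majority votes: 0000110

0000110


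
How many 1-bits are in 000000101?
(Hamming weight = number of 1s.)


Counting 1s in 000000101

2


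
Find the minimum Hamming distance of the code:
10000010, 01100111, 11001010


Comparing all pairs, minimum distance: 2
Can detect 1 errors, correct 0 errors

2


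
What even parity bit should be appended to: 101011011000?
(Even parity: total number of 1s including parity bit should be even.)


Number of 1s in data: 6
Parity bit: 0

0


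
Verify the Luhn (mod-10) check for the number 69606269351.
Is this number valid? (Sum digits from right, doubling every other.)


Luhn sum = 51
51 mod 10 = 1

Invalid (Luhn sum mod 10 = 1)


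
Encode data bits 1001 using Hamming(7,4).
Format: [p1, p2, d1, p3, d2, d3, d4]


Parity bits: p1=0, p2=0, p3=1

0011001


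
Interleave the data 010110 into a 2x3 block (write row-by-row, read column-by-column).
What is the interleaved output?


Matrix:
  010
  110
Read columns: 011100

011100


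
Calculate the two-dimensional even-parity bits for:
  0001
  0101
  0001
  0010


Row parities: 1011
Column parities: 0111

Row P: 1011, Col P: 0111, Corner: 1


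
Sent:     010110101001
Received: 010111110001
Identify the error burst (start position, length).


XOR: 000001011000

Burst at position 5, length 4


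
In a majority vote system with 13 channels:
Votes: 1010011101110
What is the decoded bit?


Ones: 8 out of 13
Threshold: 7

1 (8/13 voted 1)


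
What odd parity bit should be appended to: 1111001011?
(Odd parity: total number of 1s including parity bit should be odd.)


Number of 1s in data: 7
Parity bit: 0

0


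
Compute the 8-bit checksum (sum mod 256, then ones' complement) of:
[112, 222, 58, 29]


Sum = 421 mod 256 = 165
Complement = 90

90


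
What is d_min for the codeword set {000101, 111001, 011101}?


Comparing all pairs, minimum distance: 2
Can detect 1 errors, correct 0 errors

2


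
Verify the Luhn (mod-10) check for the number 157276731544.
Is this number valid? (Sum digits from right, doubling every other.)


Luhn sum = 52
52 mod 10 = 2

Invalid (Luhn sum mod 10 = 2)


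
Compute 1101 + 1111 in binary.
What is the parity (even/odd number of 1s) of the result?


1101 = 13
1111 = 15
Sum = 28 = 11100
1s count = 3

odd parity (3 ones in 11100)


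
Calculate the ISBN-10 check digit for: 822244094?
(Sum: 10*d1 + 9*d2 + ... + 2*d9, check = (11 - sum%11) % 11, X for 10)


Weighted sum: 207
207 mod 11 = 9

Check digit: 2


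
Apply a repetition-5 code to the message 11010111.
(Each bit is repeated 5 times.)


Each bit -> 5 copies

1111111111000001111100000111111111111111


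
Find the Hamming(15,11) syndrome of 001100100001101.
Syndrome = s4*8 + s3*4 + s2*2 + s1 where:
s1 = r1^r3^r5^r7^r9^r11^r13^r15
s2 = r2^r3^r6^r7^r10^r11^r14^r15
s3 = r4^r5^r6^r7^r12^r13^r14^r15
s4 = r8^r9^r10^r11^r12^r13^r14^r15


s1=0, s2=1, s3=1, s4=1

Syndrome = 14 (error at position 14)


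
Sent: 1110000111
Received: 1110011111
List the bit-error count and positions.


XOR: 0000011000

2 error(s) at position(s): 5, 6


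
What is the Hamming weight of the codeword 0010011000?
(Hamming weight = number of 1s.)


Counting 1s in 0010011000

3


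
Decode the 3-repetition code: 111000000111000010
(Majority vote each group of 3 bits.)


Groups: 111, 000, 000, 111, 000, 010
Majority votes: 100100

100100


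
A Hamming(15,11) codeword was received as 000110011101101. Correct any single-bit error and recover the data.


Syndrome = 4: error at position 4

Data: 01001101101 (corrected bit 4)


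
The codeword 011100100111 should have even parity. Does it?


Number of 1s: 7

No, parity error (7 ones)


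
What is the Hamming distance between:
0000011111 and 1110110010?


XOR: 1110101101
Count of 1s: 7

7


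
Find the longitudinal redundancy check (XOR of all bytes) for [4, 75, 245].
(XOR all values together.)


XOR chain: 4 ^ 75 ^ 245 = 186

186


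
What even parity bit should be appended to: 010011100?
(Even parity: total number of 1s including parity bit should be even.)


Number of 1s in data: 4
Parity bit: 0

0


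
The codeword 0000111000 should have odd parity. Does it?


Number of 1s: 3

Yes, parity is correct (3 ones)


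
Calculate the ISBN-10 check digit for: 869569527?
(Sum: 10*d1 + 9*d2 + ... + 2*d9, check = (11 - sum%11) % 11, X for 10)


Weighted sum: 362
362 mod 11 = 10

Check digit: 1


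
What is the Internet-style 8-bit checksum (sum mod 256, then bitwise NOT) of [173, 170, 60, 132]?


Sum = 535 mod 256 = 23
Complement = 232

232


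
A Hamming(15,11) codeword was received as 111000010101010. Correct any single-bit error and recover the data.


Syndrome = 0: no error detected

Data: 10000101010 (no errors)


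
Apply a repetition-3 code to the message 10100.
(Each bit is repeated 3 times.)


Each bit -> 3 copies

111000111000000


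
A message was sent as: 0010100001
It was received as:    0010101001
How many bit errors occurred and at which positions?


XOR: 0000001000

1 error(s) at position(s): 6


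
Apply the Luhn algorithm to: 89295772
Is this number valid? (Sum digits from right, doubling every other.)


Luhn sum = 44
44 mod 10 = 4

Invalid (Luhn sum mod 10 = 4)


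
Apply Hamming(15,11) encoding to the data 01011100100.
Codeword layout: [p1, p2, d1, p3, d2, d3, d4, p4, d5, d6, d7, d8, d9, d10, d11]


Parity bits: p1=0, p2=0, p3=1, p4=1

000110111100100


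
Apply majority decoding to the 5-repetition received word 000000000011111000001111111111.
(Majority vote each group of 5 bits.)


Groups: 00000, 00000, 11111, 00000, 11111, 11111
Majority votes: 001011

001011


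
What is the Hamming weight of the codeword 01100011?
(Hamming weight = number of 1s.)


Counting 1s in 01100011

4


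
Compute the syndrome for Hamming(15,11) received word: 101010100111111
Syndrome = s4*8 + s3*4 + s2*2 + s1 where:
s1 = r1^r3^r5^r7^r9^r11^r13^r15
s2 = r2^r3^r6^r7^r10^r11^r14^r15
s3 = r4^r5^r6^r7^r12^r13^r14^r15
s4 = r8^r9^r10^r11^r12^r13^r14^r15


s1=1, s2=0, s3=0, s4=0

Syndrome = 1 (error at position 1)


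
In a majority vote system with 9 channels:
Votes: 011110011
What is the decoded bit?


Ones: 6 out of 9
Threshold: 5

1 (6/9 voted 1)


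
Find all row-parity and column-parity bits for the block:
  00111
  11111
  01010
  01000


Row parities: 1101
Column parities: 11010

Row P: 1101, Col P: 11010, Corner: 1


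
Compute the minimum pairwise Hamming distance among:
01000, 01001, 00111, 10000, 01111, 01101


Comparing all pairs, minimum distance: 1
Can detect 0 errors, correct 0 errors

1


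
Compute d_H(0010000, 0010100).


XOR: 0000100
Count of 1s: 1

1


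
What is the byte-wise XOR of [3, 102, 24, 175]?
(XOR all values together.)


XOR chain: 3 ^ 102 ^ 24 ^ 175 = 210

210


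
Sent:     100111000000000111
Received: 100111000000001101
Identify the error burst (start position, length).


XOR: 000000000000001010

Burst at position 14, length 3


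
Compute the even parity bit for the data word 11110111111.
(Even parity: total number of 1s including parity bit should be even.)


Number of 1s in data: 10
Parity bit: 0

0


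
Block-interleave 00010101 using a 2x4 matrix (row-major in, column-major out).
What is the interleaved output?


Matrix:
  0001
  0101
Read columns: 00010011

00010011


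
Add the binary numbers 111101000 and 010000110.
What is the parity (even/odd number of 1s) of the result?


111101000 = 488
010000110 = 134
Sum = 622 = 1001101110
1s count = 6

even parity (6 ones in 1001101110)


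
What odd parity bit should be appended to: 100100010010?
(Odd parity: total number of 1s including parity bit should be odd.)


Number of 1s in data: 4
Parity bit: 1

1


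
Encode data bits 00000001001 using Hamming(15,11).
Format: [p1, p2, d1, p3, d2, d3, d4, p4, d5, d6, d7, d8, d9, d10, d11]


Parity bits: p1=1, p2=1, p3=0, p4=0

110000000001001


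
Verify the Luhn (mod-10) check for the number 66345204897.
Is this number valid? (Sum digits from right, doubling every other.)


Luhn sum = 61
61 mod 10 = 1

Invalid (Luhn sum mod 10 = 1)


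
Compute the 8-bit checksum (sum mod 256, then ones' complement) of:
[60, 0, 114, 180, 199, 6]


Sum = 559 mod 256 = 47
Complement = 208

208


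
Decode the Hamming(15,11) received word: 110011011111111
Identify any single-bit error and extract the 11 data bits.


Syndrome = 0: no error detected

Data: 01101111111 (no errors)


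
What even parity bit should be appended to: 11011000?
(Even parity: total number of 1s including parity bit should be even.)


Number of 1s in data: 4
Parity bit: 0

0


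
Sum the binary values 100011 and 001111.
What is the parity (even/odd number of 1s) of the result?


100011 = 35
001111 = 15
Sum = 50 = 110010
1s count = 3

odd parity (3 ones in 110010)


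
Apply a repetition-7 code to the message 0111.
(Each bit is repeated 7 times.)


Each bit -> 7 copies

0000000111111111111111111111


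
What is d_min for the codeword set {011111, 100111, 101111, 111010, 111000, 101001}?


Comparing all pairs, minimum distance: 1
Can detect 0 errors, correct 0 errors

1


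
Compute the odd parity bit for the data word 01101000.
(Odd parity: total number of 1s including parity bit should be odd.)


Number of 1s in data: 3
Parity bit: 0

0


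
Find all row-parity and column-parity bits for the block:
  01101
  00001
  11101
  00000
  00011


Row parities: 11000
Column parities: 10010

Row P: 11000, Col P: 10010, Corner: 0


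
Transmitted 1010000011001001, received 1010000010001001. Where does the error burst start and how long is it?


XOR: 0000000001000000

Burst at position 9, length 1


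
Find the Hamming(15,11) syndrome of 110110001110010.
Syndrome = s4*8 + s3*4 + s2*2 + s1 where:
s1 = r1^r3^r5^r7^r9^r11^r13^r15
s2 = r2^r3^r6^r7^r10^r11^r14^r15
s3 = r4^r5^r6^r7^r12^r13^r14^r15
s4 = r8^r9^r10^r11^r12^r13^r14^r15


s1=0, s2=0, s3=1, s4=0

Syndrome = 4 (error at position 4)


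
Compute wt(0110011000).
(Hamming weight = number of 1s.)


Counting 1s in 0110011000

4


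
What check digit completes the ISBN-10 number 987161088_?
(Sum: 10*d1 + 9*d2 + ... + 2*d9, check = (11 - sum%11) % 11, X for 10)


Weighted sum: 306
306 mod 11 = 9

Check digit: 2


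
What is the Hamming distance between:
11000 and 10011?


XOR: 01011
Count of 1s: 3

3


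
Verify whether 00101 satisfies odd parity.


Number of 1s: 2

No, parity error (2 ones)


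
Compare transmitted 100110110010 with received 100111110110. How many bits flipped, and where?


XOR: 000001000100

2 error(s) at position(s): 5, 9


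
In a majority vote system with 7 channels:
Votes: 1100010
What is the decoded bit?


Ones: 3 out of 7
Threshold: 4

0 (3/7 voted 1)


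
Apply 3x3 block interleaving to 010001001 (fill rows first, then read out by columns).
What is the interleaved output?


Matrix:
  010
  001
  001
Read columns: 000100011

000100011


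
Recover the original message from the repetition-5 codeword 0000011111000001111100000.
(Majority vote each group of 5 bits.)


Groups: 00000, 11111, 00000, 11111, 00000
Majority votes: 01010

01010


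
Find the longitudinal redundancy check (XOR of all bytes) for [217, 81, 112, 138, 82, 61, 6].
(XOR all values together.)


XOR chain: 217 ^ 81 ^ 112 ^ 138 ^ 82 ^ 61 ^ 6 = 27

27


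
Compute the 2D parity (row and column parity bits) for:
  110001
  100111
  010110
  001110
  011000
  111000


Row parities: 101101
Column parities: 101110

Row P: 101101, Col P: 101110, Corner: 0


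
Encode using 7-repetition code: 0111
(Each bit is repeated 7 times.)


Each bit -> 7 copies

0000000111111111111111111111


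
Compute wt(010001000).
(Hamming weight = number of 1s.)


Counting 1s in 010001000

2


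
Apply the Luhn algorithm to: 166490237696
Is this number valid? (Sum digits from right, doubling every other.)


Luhn sum = 57
57 mod 10 = 7

Invalid (Luhn sum mod 10 = 7)


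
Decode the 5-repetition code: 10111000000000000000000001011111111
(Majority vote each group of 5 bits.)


Groups: 10111, 00000, 00000, 00000, 00000, 10111, 11111
Majority votes: 1000011

1000011


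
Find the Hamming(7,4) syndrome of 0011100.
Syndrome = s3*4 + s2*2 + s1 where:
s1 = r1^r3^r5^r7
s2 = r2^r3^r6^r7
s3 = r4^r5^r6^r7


s1=0, s2=1, s3=0

Syndrome = 2 (error at position 2)


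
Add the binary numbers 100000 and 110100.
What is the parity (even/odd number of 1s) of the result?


100000 = 32
110100 = 52
Sum = 84 = 1010100
1s count = 3

odd parity (3 ones in 1010100)


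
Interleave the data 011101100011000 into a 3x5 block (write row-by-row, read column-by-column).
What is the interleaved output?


Matrix:
  01110
  11000
  11000
Read columns: 011111100100000

011111100100000


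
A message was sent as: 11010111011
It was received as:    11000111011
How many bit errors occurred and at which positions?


XOR: 00010000000

1 error(s) at position(s): 3


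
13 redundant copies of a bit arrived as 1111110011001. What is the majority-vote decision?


Ones: 9 out of 13
Threshold: 7

1 (9/13 voted 1)


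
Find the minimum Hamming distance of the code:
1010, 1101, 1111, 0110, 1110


Comparing all pairs, minimum distance: 1
Can detect 0 errors, correct 0 errors

1


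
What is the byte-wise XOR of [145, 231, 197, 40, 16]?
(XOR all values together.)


XOR chain: 145 ^ 231 ^ 197 ^ 40 ^ 16 = 139

139


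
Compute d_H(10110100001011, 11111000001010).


XOR: 01001100000001
Count of 1s: 4

4


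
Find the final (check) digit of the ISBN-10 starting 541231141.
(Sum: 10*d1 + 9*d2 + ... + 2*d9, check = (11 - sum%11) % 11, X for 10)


Weighted sum: 149
149 mod 11 = 6

Check digit: 5


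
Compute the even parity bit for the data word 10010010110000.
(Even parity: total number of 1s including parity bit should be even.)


Number of 1s in data: 5
Parity bit: 1

1


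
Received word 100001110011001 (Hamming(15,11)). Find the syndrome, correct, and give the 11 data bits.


Syndrome = 0: no error detected

Data: 00110011001 (no errors)


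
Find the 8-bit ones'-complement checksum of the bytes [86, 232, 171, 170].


Sum = 659 mod 256 = 147
Complement = 108

108


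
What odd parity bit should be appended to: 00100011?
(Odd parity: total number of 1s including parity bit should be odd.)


Number of 1s in data: 3
Parity bit: 0

0


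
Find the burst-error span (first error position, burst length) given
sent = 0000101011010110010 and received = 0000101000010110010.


XOR: 0000000011000000000

Burst at position 8, length 2


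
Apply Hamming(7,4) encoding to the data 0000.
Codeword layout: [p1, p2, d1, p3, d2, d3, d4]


Parity bits: p1=0, p2=0, p3=0

0000000


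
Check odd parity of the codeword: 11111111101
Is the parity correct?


Number of 1s: 10

No, parity error (10 ones)


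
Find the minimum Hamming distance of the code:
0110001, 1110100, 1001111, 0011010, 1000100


Comparing all pairs, minimum distance: 2
Can detect 1 errors, correct 0 errors

2


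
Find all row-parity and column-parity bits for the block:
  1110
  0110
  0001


Row parities: 101
Column parities: 1001

Row P: 101, Col P: 1001, Corner: 0


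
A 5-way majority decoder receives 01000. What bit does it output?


Ones: 1 out of 5
Threshold: 3

0 (1/5 voted 1)


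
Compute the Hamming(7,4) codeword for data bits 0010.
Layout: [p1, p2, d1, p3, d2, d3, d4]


Parity bits: p1=0, p2=1, p3=1

0101010


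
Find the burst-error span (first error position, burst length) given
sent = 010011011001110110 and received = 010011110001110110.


XOR: 000000101000000000

Burst at position 6, length 3


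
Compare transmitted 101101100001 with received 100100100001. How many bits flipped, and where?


XOR: 001001000000

2 error(s) at position(s): 2, 5


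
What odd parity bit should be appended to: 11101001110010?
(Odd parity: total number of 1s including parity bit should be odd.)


Number of 1s in data: 8
Parity bit: 1

1


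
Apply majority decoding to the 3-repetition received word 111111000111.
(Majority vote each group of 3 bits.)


Groups: 111, 111, 000, 111
Majority votes: 1101

1101


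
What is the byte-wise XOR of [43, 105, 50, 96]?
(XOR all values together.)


XOR chain: 43 ^ 105 ^ 50 ^ 96 = 16

16


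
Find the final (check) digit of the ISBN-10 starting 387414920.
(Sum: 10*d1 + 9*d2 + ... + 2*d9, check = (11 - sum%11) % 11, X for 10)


Weighted sum: 254
254 mod 11 = 1

Check digit: X


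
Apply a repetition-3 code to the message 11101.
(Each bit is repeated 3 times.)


Each bit -> 3 copies

111111111000111


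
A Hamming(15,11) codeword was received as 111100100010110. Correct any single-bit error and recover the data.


Syndrome = 11: error at position 11

Data: 10010000110 (corrected bit 11)


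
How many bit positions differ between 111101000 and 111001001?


XOR: 000100001
Count of 1s: 2

2


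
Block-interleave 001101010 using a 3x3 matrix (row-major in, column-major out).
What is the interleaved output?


Matrix:
  001
  101
  010
Read columns: 010001110

010001110


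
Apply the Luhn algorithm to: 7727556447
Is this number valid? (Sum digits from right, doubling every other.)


Luhn sum = 51
51 mod 10 = 1

Invalid (Luhn sum mod 10 = 1)


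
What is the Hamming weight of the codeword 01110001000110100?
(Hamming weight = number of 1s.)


Counting 1s in 01110001000110100

7


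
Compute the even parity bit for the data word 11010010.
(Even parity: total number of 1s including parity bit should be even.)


Number of 1s in data: 4
Parity bit: 0

0


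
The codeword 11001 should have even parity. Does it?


Number of 1s: 3

No, parity error (3 ones)


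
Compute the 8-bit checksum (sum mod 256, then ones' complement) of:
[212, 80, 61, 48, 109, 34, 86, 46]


Sum = 676 mod 256 = 164
Complement = 91

91


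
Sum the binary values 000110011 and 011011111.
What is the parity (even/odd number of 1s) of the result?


000110011 = 51
011011111 = 223
Sum = 274 = 100010010
1s count = 3

odd parity (3 ones in 100010010)


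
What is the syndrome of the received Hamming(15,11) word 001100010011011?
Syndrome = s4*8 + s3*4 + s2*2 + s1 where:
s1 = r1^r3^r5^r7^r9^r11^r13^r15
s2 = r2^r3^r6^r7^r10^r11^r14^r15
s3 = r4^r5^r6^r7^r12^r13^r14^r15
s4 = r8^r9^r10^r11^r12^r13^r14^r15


s1=1, s2=0, s3=0, s4=1

Syndrome = 9 (error at position 9)


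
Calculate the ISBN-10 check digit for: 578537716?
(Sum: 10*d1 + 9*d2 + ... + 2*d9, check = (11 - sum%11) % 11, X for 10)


Weighted sum: 308
308 mod 11 = 0

Check digit: 0


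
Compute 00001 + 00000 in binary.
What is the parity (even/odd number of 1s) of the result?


00001 = 1
00000 = 0
Sum = 1 = 1
1s count = 1

odd parity (1 ones in 1)


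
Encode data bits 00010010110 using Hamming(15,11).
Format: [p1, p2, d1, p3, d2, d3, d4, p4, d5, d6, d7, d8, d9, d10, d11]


Parity bits: p1=1, p2=1, p3=1, p4=1

110100110010110


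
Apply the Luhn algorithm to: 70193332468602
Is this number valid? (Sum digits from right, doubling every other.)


Luhn sum = 62
62 mod 10 = 2

Invalid (Luhn sum mod 10 = 2)


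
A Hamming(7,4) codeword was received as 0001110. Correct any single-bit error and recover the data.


Syndrome = 7: error at position 7

Data: 0111 (corrected bit 7)


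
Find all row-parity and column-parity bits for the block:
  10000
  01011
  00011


Row parities: 110
Column parities: 11000

Row P: 110, Col P: 11000, Corner: 0


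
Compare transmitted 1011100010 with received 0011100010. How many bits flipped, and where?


XOR: 1000000000

1 error(s) at position(s): 0


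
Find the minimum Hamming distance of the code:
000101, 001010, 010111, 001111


Comparing all pairs, minimum distance: 2
Can detect 1 errors, correct 0 errors

2


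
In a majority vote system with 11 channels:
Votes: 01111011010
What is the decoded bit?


Ones: 7 out of 11
Threshold: 6

1 (7/11 voted 1)


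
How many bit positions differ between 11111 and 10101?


XOR: 01010
Count of 1s: 2

2


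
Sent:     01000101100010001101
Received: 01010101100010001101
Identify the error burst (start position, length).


XOR: 00010000000000000000

Burst at position 3, length 1


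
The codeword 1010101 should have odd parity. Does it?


Number of 1s: 4

No, parity error (4 ones)


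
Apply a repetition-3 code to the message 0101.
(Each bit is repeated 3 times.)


Each bit -> 3 copies

000111000111


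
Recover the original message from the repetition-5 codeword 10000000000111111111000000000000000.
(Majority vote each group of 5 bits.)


Groups: 10000, 00000, 01111, 11111, 00000, 00000, 00000
Majority votes: 0011000

0011000


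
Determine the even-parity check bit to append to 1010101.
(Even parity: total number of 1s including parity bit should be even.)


Number of 1s in data: 4
Parity bit: 0

0


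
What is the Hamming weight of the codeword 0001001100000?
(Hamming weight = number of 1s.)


Counting 1s in 0001001100000

3


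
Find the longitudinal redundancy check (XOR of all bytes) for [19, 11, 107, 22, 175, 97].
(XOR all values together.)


XOR chain: 19 ^ 11 ^ 107 ^ 22 ^ 175 ^ 97 = 171

171


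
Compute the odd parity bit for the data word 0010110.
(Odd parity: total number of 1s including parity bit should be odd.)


Number of 1s in data: 3
Parity bit: 0

0


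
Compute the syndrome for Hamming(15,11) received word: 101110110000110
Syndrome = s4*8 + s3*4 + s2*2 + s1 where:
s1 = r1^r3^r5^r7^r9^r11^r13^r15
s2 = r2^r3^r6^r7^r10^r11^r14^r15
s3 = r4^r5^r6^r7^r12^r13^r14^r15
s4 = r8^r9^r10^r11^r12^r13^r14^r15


s1=1, s2=1, s3=1, s4=1

Syndrome = 15 (error at position 15)


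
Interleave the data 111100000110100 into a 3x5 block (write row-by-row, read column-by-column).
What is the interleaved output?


Matrix:
  11110
  00001
  10100
Read columns: 101100101100010

101100101100010


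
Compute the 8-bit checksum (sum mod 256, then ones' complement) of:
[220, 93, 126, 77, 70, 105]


Sum = 691 mod 256 = 179
Complement = 76

76


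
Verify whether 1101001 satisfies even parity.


Number of 1s: 4

Yes, parity is correct (4 ones)


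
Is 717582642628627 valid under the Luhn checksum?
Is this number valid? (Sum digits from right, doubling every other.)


Luhn sum = 74
74 mod 10 = 4

Invalid (Luhn sum mod 10 = 4)


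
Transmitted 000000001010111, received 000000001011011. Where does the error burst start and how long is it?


XOR: 000000000001100

Burst at position 11, length 2


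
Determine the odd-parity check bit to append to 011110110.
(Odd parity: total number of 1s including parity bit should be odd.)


Number of 1s in data: 6
Parity bit: 1

1


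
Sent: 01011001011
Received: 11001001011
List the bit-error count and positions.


XOR: 10010000000

2 error(s) at position(s): 0, 3


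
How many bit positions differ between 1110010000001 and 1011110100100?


XOR: 0101100100101
Count of 1s: 6

6


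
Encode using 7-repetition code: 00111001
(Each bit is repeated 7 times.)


Each bit -> 7 copies

00000000000000111111111111111111111000000000000001111111


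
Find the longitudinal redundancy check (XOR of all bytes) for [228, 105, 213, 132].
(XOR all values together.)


XOR chain: 228 ^ 105 ^ 213 ^ 132 = 220

220


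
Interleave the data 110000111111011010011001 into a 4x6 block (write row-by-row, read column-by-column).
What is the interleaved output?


Matrix:
  110000
  111111
  011010
  011001
Read columns: 110011110111010001100101

110011110111010001100101


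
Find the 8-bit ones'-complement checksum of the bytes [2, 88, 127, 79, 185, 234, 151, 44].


Sum = 910 mod 256 = 142
Complement = 113

113
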